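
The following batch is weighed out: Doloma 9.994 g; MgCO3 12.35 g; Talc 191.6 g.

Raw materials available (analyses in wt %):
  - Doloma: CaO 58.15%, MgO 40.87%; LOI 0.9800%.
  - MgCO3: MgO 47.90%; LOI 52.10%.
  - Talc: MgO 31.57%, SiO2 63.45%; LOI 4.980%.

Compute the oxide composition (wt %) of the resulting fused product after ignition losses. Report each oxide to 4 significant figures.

Values along the way are printed rounded to 4 significant figures on the page; exact precision is maintained all the way through — a single rounding yields every reported figure. Derived quantities, including net glass mass, ignition loss, the yield, totals, three oxide percentages, are carried from the weighed amounts for 197.9 g of glass at full precision exactly as shown in the question or the answer.
Per-oxide mass from batch:
  CaO: 9.994·0.5815 = 5.812 g
  MgO: 9.994·0.4087 + 12.35·0.4790 + 191.6·0.3157 = 70.49 g
  SiO2: 191.6·0.6345 = 121.6 g
LOI: 9.994·0.009800 + 12.35·0.5210 + 191.6·0.04980 = 16.07 g
Net of LOI, the glass mass = 213.9 − 16.07 = 197.9 g (consistent with Σ oxide mass)
each oxide over glass, ×100, is wt %

Glass mass = 197.9 g (batch 213.9 − LOI 16.07).
Composition: CaO 2.937%, MgO 35.62%, SiO2 61.44%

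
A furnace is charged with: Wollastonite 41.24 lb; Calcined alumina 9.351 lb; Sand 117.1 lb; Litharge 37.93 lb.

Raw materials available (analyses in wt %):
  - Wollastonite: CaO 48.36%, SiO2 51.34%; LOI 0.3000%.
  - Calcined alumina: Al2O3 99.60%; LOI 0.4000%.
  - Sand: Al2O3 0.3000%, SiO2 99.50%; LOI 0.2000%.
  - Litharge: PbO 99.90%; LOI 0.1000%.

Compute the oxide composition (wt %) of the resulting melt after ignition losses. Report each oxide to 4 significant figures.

Intermediates are printed (rounded to 4 significant digits) in the working. The whole derivation maintains full float precision throughout. Each reported figure is rounded a single time — derived quantities, which include four oxide percentages, totals, LOI, glass mass, the yield, are recomputed at full float precision, as set out in either problem or answer, from the weighed amounts per 205.2 lb of glass.
Per-oxide mass from batch:
  Al2O3: 9.351·0.9960 + 117.1·0.003000 = 9.665 lb
  CaO: 41.24·0.4836 = 19.94 lb
  PbO: 37.93·0.9990 = 37.89 lb
  SiO2: 41.24·0.5134 + 117.1·0.9950 = 137.7 lb
LOI: 41.24·0.003000 + 9.351·0.004000 + 117.1·0.002000 + 37.93·0.001000 = 0.4333 lb
Glass mass = batch − LOI = 205.6 − 0.4333 = 205.2 lb (= the summed oxide contributions)
each oxide over glass, ×100, is wt %

Glass mass = 205.2 lb (batch 205.6 − LOI 0.4333).
Composition: Al2O3 4.710%, CaO 9.720%, PbO 18.47%, SiO2 67.10%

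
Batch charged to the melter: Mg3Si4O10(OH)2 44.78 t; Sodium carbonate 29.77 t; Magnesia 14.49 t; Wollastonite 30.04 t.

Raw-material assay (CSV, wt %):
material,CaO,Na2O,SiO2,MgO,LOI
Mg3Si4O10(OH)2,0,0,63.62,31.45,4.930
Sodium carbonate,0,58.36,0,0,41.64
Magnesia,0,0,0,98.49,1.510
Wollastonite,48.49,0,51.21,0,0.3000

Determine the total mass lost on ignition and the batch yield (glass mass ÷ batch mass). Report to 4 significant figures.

Intermediates appear with 4-significant-figure rounding as written; every computation holds full float precision end to end. Each reported value undergoes a single rounding; the derived quantities are recomputed starting from the weights per 104.2 t of glass in exact precision (net glass mass, four oxide percentages, the yield, the totals, ignition loss) exactly as printed in the problem or the answer.
Each material's LOI contribution:
  Mg3Si4O10(OH)2: 44.78 × 0.04930 = 2.208 t
  Sodium carbonate: 29.77 × 0.4164 = 12.40 t
  Magnesia: 14.49 × 0.01510 = 0.2188 t
  Wollastonite: 30.04 × 0.003000 = 0.09012 t
Total LOI = 14.91 t
Glass = batch − LOI = 119.1 − 14.91 = 104.2 t

LOI loss = 14.91 t; glass = 104.2 t; yield = 87.48%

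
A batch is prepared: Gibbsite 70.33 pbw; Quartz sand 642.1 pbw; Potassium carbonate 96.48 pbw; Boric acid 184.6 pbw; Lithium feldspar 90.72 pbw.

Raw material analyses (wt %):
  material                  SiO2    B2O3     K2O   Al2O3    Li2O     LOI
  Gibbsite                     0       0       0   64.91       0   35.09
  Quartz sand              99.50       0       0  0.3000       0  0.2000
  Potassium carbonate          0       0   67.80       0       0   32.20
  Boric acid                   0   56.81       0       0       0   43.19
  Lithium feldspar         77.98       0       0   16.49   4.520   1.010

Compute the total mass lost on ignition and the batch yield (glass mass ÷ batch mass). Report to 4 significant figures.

LOI loss = 137.7 pbw; glass = 946.6 pbw; yield = 87.30%

Full float precision is maintained at all times; in-progress results are displayed with 4-significant-figure rounding on the page — every reported number includes exactly one rounding; all derived quantities are carried starting from the weights per 946.6 pbw of glass at full float precision (totals, LOI, five oxide percentages, yield, glass mass), as set out in problem or answer.
Each material's LOI contribution:
  Gibbsite: 70.33 × 0.3509 = 24.68 pbw
  Quartz sand: 642.1 × 0.002000 = 1.284 pbw
  Potassium carbonate: 96.48 × 0.3220 = 31.07 pbw
  Boric acid: 184.6 × 0.4319 = 79.73 pbw
  Lithium feldspar: 90.72 × 0.01010 = 0.9163 pbw
Total LOI = 137.7 pbw
Glass = batch − LOI = 1084 − 137.7 = 946.6 pbw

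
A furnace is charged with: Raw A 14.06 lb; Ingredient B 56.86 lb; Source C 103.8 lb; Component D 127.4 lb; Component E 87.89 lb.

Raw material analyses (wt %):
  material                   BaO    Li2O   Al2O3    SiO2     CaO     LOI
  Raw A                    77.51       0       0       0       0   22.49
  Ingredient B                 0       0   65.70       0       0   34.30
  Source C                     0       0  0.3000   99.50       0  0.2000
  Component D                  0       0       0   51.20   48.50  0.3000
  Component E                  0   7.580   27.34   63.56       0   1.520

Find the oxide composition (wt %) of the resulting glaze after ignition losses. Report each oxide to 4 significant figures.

The whole derivation maintains full precision from first step to last. Values along the way are displayed rounded to 4 significant digits when written out; each reported result undergoes a single rounding. Derived quantities are re-derived at full float precision (net glass mass, the five compositions, the yield, LOI, the totals) starting from the weights on 365.4 lb of glass precisely as stated by the question or the answer.
Oxide masses out of the charge:
  BaO: 14.06·0.7751 = 10.90 lb
  Li2O: 87.89·0.07580 = 6.662 lb
  Al2O3: 56.86·0.6570 + 103.8·0.003000 + 87.89·0.2734 = 61.70 lb
  SiO2: 103.8·0.9950 + 127.4·0.5120 + 87.89·0.6356 = 224.4 lb
  CaO: 127.4·0.4850 = 61.79 lb
LOI: 14.06·0.2249 + 56.86·0.3430 + 103.8·0.002000 + 127.4·0.003000 + 87.89·0.01520 = 24.59 lb
batch − LOI leaves glass = 390.0 − 24.59 = 365.4 lb (= Σ oxide masses)
percent by weight: oxide/glass ×100

Glass mass = 365.4 lb (batch 390.0 − LOI 24.59).
Composition: BaO 2.982%, Li2O 1.823%, Al2O3 16.88%, SiO2 61.40%, CaO 16.91%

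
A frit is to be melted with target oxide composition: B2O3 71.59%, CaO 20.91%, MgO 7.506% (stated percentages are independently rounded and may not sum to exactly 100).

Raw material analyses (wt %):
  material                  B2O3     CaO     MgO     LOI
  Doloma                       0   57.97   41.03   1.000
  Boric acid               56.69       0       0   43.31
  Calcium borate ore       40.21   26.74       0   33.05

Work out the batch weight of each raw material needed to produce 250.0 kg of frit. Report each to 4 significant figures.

Batch per 250.0 kg frit:
  Doloma: 45.73 kg
  Boric acid: 247.4 kg
  Calcium borate ore: 96.34 kg
Total batch = 389.5 kg; LOI loss = 139.4 kg; yield = 64.20%

Working values are shown (rounded to four significant digits) at each printed step; the working math holds full float precision at all times. Each reported result receives exactly one rounding. All derived quantities, including the totals, yield, LOI, the three compositions, glass mass, are recomputed from the batch weights per 250.0 kg of glass in full float precision exactly as shown in the problem or answer text.
Target oxide masses per 250.0 kg frit:
  B2O3: 71.59% × 250.0 = 179.0 kg
  CaO: 20.91% × 250.0 = 52.28 kg
  MgO: 7.506% × 250.0 = 18.76 kg
A balance pass over the oxides, applying the batch weights above, against the basis in use (target by target, the sums agree inside rounding margins):
  B2O3: 247.4·0.5669 + 96.34·0.4021 = 179.0 kg (target 179.0 kg)
  CaO: 45.73·0.5797 + 96.34·0.2674 = 52.27 kg (target 52.28 kg)
  MgO: 45.73·0.4103 = 18.76 kg (target 18.76 kg)
Mass balance on the glass: batch total minus LOI = 250.0 kg (per-oxide target masses sum to 250.0 kg; with the basis standing at 250.0 kg — any gap is answer rounding).
Batch grand total — Σ batch = 389.5 kg; LOI loss = Σ batch·LOI = 139.4 kg; yield = glass ÷ total batch = 64.20%.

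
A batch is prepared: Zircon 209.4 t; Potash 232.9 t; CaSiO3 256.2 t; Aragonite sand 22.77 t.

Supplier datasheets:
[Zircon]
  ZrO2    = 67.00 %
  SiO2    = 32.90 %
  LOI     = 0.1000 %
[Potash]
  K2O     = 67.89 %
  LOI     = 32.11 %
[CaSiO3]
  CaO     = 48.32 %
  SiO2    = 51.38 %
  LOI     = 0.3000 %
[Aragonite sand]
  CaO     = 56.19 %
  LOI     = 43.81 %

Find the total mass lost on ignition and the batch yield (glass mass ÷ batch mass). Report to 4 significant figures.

Full float precision is held throughout; in-progress results appear, rounded to four significant digits, when written out; each reported result is rounded exactly once. All derived quantities (the four compositions, net glass mass, the yield, totals, LOI) are computed starting from the weights on 635.5 t of glass in exact precision, as quoted within the problem or answer text.
Each material's LOI contribution:
  Zircon: 209.4 × 0.001000 = 0.2094 t
  Potash: 232.9 × 0.3211 = 74.78 t
  CaSiO3: 256.2 × 0.003000 = 0.7686 t
  Aragonite sand: 22.77 × 0.4381 = 9.976 t
Total LOI = 85.74 t
Glass = batch − LOI = 721.3 − 85.74 = 635.5 t

LOI loss = 85.74 t; glass = 635.5 t; yield = 88.11%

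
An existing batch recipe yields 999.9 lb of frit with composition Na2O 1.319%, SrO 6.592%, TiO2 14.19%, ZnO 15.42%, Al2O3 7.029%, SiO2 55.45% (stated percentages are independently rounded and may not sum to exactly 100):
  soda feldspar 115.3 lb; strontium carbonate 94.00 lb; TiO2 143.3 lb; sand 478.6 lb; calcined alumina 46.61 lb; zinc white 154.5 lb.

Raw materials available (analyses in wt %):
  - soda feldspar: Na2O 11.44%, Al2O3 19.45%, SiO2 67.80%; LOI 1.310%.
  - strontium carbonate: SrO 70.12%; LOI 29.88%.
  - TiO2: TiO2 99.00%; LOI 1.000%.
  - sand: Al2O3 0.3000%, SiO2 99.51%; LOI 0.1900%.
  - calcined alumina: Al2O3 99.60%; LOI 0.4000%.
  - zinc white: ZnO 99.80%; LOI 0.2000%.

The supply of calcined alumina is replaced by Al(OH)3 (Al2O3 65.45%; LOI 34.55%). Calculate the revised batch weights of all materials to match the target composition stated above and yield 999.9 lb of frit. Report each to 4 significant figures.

Revised batch per 999.9 lb frit:
  soda feldspar: 115.3 lb
  strontium carbonate: 94.00 lb
  TiO2: 143.3 lb
  sand: 478.6 lb
  Al(OH)3: 70.93 lb
  zinc white: 154.5 lb
Total batch = 1057 lb; LOI loss = 56.76 lb

All internal work keeps exact precision throughout. Rounding to 4 significant digits extends to every intermediate as displayed. A single rounding yields each reported result; the derived quantities, which include ignition loss, glass mass, the totals, the six compositions, yield, are recomputed in full float precision, as written in the problem or the answer, from the batch weights for 999.9 lb of glass.
Target oxide masses per 999.9 lb frit:
  Na2O: 1.319% × 999.9 = 13.19 lb
  SrO: 6.592% × 999.9 = 65.91 lb
  TiO2: 14.19% × 999.9 = 141.9 lb
  ZnO: 15.42% × 999.9 = 154.2 lb
  Al2O3: 7.029% × 999.9 = 70.28 lb
  SiO2: 55.45% × 999.9 = 554.4 lb
Mass-balance tally per oxide given the weights on record, versus the basis set out (delivered sums recover each target inside rounding margins):
  Na2O: 115.3·0.1144 = 13.19 lb (target 13.19 lb)
  SrO: 94.00·0.7012 = 65.91 lb (target 65.91 lb)
  TiO2: 143.3·0.9900 = 141.9 lb (target 141.9 lb)
  ZnO: 154.5·0.9980 = 154.2 lb (target 154.2 lb)
  Al2O3: 115.3·0.1945 + 478.6·0.003000 + 70.93·0.6545 = 70.29 lb (target 70.28 lb)
  SiO2: 115.3·0.6780 + 478.6·0.9951 = 554.4 lb (target 554.4 lb)
Glass-mass bookkeeping: batch Σ − ignition loss = 999.9 lb (the Σ of target masses is 999.9 lb; with the basis standing at 999.9 lb — deltas are rounding alone).
Total batch = Σ batch = 1057 lb; the LOI term Σ batch·LOI equals 56.76 lb; as yield: glass ÷ batch → 94.63%.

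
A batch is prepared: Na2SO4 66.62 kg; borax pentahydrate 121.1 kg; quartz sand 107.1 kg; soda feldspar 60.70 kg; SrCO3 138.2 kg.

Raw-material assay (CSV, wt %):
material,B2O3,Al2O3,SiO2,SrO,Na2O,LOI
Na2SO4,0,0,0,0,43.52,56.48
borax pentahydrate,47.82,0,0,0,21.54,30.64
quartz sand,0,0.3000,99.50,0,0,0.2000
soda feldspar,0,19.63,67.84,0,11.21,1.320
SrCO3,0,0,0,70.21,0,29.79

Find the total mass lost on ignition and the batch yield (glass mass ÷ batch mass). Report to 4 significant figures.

LOI loss = 116.9 kg; glass = 376.8 kg; yield = 76.32%

All arithmetic maintains full precision at each step. Values along the way are printed (rounded to 4 significant digits) within the worked lines — exactly one rounding goes into each reported number; derived quantities (LOI, five oxide percentages, glass mass, totals, the yield) are carried at exact precision from the weighed amounts per 376.8 kg of glass, as quoted within the problem or the answer.
Each material's LOI contribution:
  Na2SO4: 66.62 × 0.5648 = 37.63 kg
  borax pentahydrate: 121.1 × 0.3064 = 37.11 kg
  quartz sand: 107.1 × 0.002000 = 0.2142 kg
  soda feldspar: 60.70 × 0.01320 = 0.8012 kg
  SrCO3: 138.2 × 0.2979 = 41.17 kg
Total LOI = 116.9 kg
Glass = batch − LOI = 493.7 − 116.9 = 376.8 kg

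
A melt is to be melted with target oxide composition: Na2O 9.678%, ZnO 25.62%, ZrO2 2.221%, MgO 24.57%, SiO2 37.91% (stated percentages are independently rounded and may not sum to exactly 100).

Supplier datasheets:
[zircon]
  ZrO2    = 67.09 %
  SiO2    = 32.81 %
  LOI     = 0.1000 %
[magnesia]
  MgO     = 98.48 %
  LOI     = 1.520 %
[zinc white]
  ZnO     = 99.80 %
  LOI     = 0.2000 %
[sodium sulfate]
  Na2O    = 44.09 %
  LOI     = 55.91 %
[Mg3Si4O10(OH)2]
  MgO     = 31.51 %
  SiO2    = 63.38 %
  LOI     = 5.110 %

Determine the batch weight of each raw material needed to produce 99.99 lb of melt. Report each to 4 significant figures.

The working math keeps exact precision from first step to last — rounding to 4 significant digits applies to every mid-chain value as printed — each reported value undergoes a single rounding. Derived quantities are carried from the batch weights at 99.99 lb of glass in full float precision (net glass mass, totals, the yield, ignition loss, the five compositions) exactly as shown in question or answer.
Per-oxide target masses for 99.99 lb melt:
  Na2O: 9.678% × 99.99 = 9.677 lb
  ZnO: 25.62% × 99.99 = 25.62 lb
  ZrO2: 2.221% × 99.99 = 2.221 lb
  MgO: 24.57% × 99.99 = 24.57 lb
  SiO2: 37.91% × 99.99 = 37.91 lb
Oxide-by-oxide audit given the weights on record, under the basis named above (delivered sums recover each target up to rounding of the answer):
  Na2O: 21.95·0.4409 = 9.678 lb (target 9.677 lb)
  ZnO: 25.67·0.9980 = 25.62 lb (target 25.62 lb)
  ZrO2: 3.310·0.6709 = 2.221 lb (target 2.221 lb)
  MgO: 6.359·0.9848 + 58.09·0.3151 = 24.57 lb (target 24.57 lb)
  SiO2: 3.310·0.3281 + 58.09·0.6338 = 37.90 lb (target 37.91 lb)
Glass-mass bookkeeping: batch Σ − ignition loss = 99.99 lb (targets for the oxides total 99.99 lb; with the basis standing at 99.99 lb — rounding explains the deltas).
Adding the batch up: Σ batch = 115.4 lb; ignition loss, Σ(batch × LOI) = 15.39 lb; yield, glass over the total, = 86.66%.

Batch per 99.99 lb melt:
  zircon: 3.310 lb
  magnesia: 6.359 lb
  zinc white: 25.67 lb
  sodium sulfate: 21.95 lb
  Mg3Si4O10(OH)2: 58.09 lb
Total batch = 115.4 lb; LOI loss = 15.39 lb; yield = 86.66%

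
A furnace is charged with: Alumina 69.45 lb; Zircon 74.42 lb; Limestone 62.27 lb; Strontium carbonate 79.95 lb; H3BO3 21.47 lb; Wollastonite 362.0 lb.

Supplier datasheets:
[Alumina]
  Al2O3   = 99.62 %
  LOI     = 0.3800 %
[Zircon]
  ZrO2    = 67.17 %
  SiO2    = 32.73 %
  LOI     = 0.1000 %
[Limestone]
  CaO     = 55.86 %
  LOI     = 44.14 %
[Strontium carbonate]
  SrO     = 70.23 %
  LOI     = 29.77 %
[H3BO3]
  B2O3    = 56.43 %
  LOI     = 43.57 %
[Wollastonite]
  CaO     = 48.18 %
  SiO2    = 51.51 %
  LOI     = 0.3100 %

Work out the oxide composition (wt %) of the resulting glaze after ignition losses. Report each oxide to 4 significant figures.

Glass mass = 607.5 lb (batch 669.6 − LOI 62.10).
Composition: B2O3 1.994%, CaO 34.44%, ZrO2 8.229%, Al2O3 11.39%, SrO 9.243%, SiO2 34.71%

Working values appear rounded to 4 significant figures when written out. Each numeric step keeps full float precision all the way through; a single rounding completes every reported number; the derived quantities are carried at full float precision (totals, six oxide percentages, LOI, yield, glass mass) starting from the weights on 607.5 lb of glass, as set out in the problem or answer text.
Oxide-by-oxide delivered mass:
  B2O3: 21.47·0.5643 = 12.12 lb
  CaO: 62.27·0.5586 + 362.0·0.4818 = 209.2 lb
  ZrO2: 74.42·0.6717 = 49.99 lb
  Al2O3: 69.45·0.9962 = 69.19 lb
  SrO: 79.95·0.7023 = 56.15 lb
  SiO2: 74.42·0.3273 + 362.0·0.5151 = 210.8 lb
LOI: 69.45·0.003800 + 74.42·0.001000 + 62.27·0.4414 + 79.95·0.2977 + 21.47·0.4357 + 362.0·0.003100 = 62.10 lb
Glass = total batch minus LOI = 669.6 − 62.10 = 607.5 lb (= the summed oxide contributions)
each oxide over glass, ×100, is wt %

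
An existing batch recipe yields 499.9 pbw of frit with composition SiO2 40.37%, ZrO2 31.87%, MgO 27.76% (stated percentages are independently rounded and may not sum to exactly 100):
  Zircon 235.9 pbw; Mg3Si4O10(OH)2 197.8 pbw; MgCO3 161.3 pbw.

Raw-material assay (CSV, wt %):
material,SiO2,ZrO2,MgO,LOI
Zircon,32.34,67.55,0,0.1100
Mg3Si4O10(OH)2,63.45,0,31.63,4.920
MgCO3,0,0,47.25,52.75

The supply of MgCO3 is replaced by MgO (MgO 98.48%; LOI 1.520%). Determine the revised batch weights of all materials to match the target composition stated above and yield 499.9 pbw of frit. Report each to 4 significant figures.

Revised batch per 499.9 pbw frit:
  Zircon: 235.9 pbw
  Mg3Si4O10(OH)2: 197.8 pbw
  MgO: 77.37 pbw
Total batch = 511.1 pbw; LOI loss = 11.17 pbw

Full float precision is maintained end to end. The intermediate values are displayed rounded to 4 significant figures across the worked steps; exactly one rounding lands on every reported figure; all derived quantities, including yield, LOI, the totals, glass mass, three oxide percentages, are computed starting from the weights on 499.9 pbw of glass in full float precision, as set out in either problem or answer.
Per-oxide target masses for 499.9 pbw frit:
  SiO2: 40.37% × 499.9 = 201.8 pbw
  ZrO2: 31.87% × 499.9 = 159.3 pbw
  MgO: 27.76% × 499.9 = 138.8 pbw
Sums-versus-targets review per the reported batch figures, against the basis in use (oxide sums agree with the targets within answer rounding):
  SiO2: 235.9·0.3234 + 197.8·0.6345 = 201.8 pbw (target 201.8 pbw)
  ZrO2: 235.9·0.6755 = 159.4 pbw (target 159.3 pbw)
  MgO: 197.8·0.3163 + 77.37·0.9848 = 138.8 pbw (target 138.8 pbw)
Glass mass check: batch total minus LOI = 499.9 pbw (the Σ of target masses is 499.9 pbw; versus the stated basis of 499.9 pbw — rounding explains the deltas).
Batch grand total — Σ batch = 511.1 pbw; LOI removed, Σ of batch·LOI: 11.17 pbw; as yield: glass ÷ batch → 97.81%.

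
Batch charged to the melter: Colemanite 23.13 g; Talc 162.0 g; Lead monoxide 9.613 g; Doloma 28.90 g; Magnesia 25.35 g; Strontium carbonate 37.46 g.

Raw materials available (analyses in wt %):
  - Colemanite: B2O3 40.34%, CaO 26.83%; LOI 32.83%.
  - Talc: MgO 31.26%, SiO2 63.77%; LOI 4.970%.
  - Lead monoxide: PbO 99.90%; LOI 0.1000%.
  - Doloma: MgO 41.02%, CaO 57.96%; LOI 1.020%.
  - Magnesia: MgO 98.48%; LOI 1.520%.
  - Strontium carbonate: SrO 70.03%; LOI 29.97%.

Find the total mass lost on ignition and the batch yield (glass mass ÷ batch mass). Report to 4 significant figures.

Every computation keeps full float precision from first step to last — working values are displayed rounded to 4 significant figures — a single rounding finalizes each reported number; the derived quantities are carried from the weighed amounts on 258.9 g of glass in full precision (the totals, the six compositions, LOI, the yield, net glass mass), as written in the problem or the answer.
Loss on ignition, line by line:
  Colemanite: 23.13 × 0.3283 = 7.594 g
  Talc: 162.0 × 0.04970 = 8.051 g
  Lead monoxide: 9.613 × 0.001000 = 0.009613 g
  Doloma: 28.90 × 0.01020 = 0.2948 g
  Magnesia: 25.35 × 0.01520 = 0.3853 g
  Strontium carbonate: 37.46 × 0.2997 = 11.23 g
Total LOI = 27.56 g
Glass = batch − LOI = 286.5 − 27.56 = 258.9 g

LOI loss = 27.56 g; glass = 258.9 g; yield = 90.38%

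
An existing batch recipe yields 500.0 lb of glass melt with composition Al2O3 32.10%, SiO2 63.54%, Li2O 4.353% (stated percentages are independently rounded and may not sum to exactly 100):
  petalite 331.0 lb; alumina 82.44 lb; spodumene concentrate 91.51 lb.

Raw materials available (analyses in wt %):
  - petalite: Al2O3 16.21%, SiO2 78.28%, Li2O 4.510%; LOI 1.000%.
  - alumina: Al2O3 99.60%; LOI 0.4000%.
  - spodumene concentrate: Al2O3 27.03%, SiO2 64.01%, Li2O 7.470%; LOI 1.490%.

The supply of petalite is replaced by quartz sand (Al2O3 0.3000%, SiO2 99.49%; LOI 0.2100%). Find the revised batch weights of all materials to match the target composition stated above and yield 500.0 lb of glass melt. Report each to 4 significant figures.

Revised batch per 500.0 lb glass melt:
  quartz sand: 131.9 lb
  alumina: 81.68 lb
  spodumene concentrate: 291.4 lb
Total batch = 505.0 lb; LOI loss = 4.946 lb

Every computation runs at exact precision through every step. Working values are shown rounded to four significant figures in the working. Each reported result undergoes a single rounding. The derived quantities, including three oxide percentages, ignition loss, the yield, net glass mass, the totals, are rebuilt from the batch weights for 500.0 lb of glass at full precision, as set out in either problem or answer.
Oxide mass targets, per 500.0 lb glass melt:
  Al2O3: 32.10% × 500.0 = 160.5 lb
  SiO2: 63.54% × 500.0 = 317.7 lb
  Li2O: 4.353% × 500.0 = 21.76 lb
Oxide-by-oxide audit from the weights as reported, per the basis as stated (summed amounts equal target values exact up to rounding of places):
  Al2O3: 131.9·0.003000 + 81.68·0.9960 + 291.4·0.2703 = 160.5 lb (target 160.5 lb)
  SiO2: 131.9·0.9949 + 291.4·0.6401 = 317.8 lb (target 317.7 lb)
  Li2O: 291.4·0.07470 = 21.77 lb (target 21.76 lb)
Auditing the glass mass value: whole batch net of LOI = 500.0 lb (the Σ of target masses is 500.0 lb; basis as stated: 500.0 lb — a pure rounding effect).
Batch total: Σ batch = 505.0 lb; LOI removed, Σ of batch·LOI: 4.946 lb; yield = glass ÷ total batch = 99.02%.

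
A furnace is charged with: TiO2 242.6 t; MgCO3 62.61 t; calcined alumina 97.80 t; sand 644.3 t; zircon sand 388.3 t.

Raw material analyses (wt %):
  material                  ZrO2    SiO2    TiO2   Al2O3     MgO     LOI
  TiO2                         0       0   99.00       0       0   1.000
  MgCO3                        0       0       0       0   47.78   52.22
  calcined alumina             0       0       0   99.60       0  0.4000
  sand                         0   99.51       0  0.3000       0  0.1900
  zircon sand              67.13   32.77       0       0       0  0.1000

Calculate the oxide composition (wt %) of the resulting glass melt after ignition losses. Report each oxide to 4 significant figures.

Glass mass = 1398 t (batch 1436 − LOI 37.12).
Composition: ZrO2 18.64%, SiO2 54.94%, TiO2 17.17%, Al2O3 7.104%, MgO 2.139%

All internal work carries exact precision at every stage; in-progress results appear (rounded to 4 significant figures) alongside each step — each reported number is rounded a single time. Derived quantities, including the yield, net glass mass, ignition loss, totals, the five compositions, are recomputed from the batch weights per 1398 t of glass in exact precision, exactly as printed in the problem or the answer.
Oxide masses out of the charge:
  ZrO2: 388.3·0.6713 = 260.7 t
  SiO2: 644.3·0.9951 + 388.3·0.3277 = 768.4 t
  TiO2: 242.6·0.9900 = 240.2 t
  Al2O3: 97.80·0.9960 + 644.3·0.003000 = 99.34 t
  MgO: 62.61·0.4778 = 29.92 t
LOI: 242.6·0.01000 + 62.61·0.5222 + 97.80·0.004000 + 644.3·0.001900 + 388.3·0.001000 = 37.12 t
Glass mass = batch − LOI = 1436 − 37.12 = 1398 t (consistent with Σ oxide mass)
wt % = oxide mass / glass mass × 100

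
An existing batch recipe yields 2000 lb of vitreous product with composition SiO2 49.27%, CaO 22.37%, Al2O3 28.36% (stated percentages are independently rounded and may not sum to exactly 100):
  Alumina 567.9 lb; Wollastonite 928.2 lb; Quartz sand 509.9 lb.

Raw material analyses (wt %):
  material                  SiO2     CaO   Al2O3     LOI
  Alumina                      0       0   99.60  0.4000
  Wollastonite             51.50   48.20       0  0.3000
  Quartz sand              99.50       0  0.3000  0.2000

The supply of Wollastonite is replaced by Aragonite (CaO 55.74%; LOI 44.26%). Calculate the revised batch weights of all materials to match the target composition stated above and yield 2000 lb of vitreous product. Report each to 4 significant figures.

Rounding to four significant figures governs every mid-chain value as displayed; full precision is maintained from first step to last — each reported figure receives exactly one rounding — derived quantities, which include three oxide percentages, totals, ignition loss, the yield, net glass mass, are rebuilt in full precision, as they appear in either problem or answer, starting from the weights for 2000 lb of glass.
Per-oxide target masses for 2000 lb vitreous product:
  SiO2: 49.27% × 2000 = 985.4 lb
  CaO: 22.37% × 2000 = 447.4 lb
  Al2O3: 28.36% × 2000 = 567.2 lb
Per-oxide balance check from the weights as reported, at the basis given (sums match the target masses exact up to rounding of places):
  SiO2: 990.4·0.9950 = 985.4 lb (target 985.4 lb)
  CaO: 802.7·0.5574 = 447.4 lb (target 447.4 lb)
  Al2O3: 566.5·0.9960 + 990.4·0.003000 = 567.2 lb (target 567.2 lb)
Glass-mass closure: total charge less LOI = 2000 lb (the targets, summed, come to 2000 lb; stated basis 2000 lb — deltas are rounding alone).
Adding the batch up: Σ batch = 2360 lb; Σ batch·LOI gives LOI loss = 359.5 lb; yield: glass divided by total = 84.76%.

Revised batch per 2000 lb vitreous product:
  Alumina: 566.5 lb
  Aragonite: 802.7 lb
  Quartz sand: 990.4 lb
Total batch = 2360 lb; LOI loss = 359.5 lb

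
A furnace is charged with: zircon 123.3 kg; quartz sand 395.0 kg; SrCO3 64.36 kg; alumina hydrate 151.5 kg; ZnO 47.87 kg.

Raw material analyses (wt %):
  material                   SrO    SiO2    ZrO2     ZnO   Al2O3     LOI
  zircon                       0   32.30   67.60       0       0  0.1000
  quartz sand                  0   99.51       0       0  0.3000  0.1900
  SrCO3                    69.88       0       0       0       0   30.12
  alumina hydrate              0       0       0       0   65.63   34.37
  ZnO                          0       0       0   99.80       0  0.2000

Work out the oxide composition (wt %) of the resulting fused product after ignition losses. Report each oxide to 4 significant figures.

Glass mass = 709.6 kg (batch 782.0 − LOI 72.43).
Composition: SrO 6.338%, SiO2 61.00%, ZrO2 11.75%, ZnO 6.733%, Al2O3 14.18%

The whole derivation keeps exact precision in every operation. Working values are rounded off to 4 significant figures as shown. Each reported number takes a single rounding. Derived quantities are carried starting from the weights per 709.6 kg of glass at full precision (glass mass, LOI, the totals, the five compositions, yield), as written in the problem or answer text.
Oxide-by-oxide delivered mass:
  SrO: 64.36·0.6988 = 44.97 kg
  SiO2: 123.3·0.3230 + 395.0·0.9951 = 432.9 kg
  ZrO2: 123.3·0.6760 = 83.35 kg
  ZnO: 47.87·0.9980 = 47.77 kg
  Al2O3: 395.0·0.003000 + 151.5·0.6563 = 100.6 kg
LOI: 123.3·0.001000 + 395.0·0.001900 + 64.36·0.3012 + 151.5·0.3437 + 47.87·0.002000 = 72.43 kg
The glass mass, total less LOI, = 782.0 − 72.43 = 709.6 kg (consistent with Σ oxide mass)
each wt % is 100 × oxide ÷ glass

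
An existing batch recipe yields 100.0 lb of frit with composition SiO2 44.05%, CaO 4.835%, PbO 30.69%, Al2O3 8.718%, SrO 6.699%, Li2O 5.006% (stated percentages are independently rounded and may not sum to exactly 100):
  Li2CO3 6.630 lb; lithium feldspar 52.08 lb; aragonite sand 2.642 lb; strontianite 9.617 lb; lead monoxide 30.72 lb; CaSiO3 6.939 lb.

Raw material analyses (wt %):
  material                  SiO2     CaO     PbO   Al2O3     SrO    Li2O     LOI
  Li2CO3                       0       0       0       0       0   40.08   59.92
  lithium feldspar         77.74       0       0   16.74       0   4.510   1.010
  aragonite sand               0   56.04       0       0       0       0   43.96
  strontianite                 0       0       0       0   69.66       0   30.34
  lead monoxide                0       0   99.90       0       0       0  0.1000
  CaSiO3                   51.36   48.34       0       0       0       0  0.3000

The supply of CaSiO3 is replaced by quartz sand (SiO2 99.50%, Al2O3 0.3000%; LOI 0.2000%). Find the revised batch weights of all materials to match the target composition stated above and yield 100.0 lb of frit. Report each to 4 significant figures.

The intermediate values are shown, rounded to 4 significant figures, across the worked steps; full precision is kept from first step to last — a single rounding produces each reported number — the derived quantities are rebuilt at full float precision (totals, the six compositions, the yield, ignition loss, net glass mass) using the weight values per 100.0 lb of glass as given in either problem or answer.
The oxide mass targets at 100.0 lb frit:
  SiO2: 44.05% × 100.0 = 44.05 lb
  CaO: 4.835% × 100.0 = 4.835 lb
  PbO: 30.69% × 100.0 = 30.69 lb
  Al2O3: 8.718% × 100.0 = 8.718 lb
  SrO: 6.699% × 100.0 = 6.699 lb
  Li2O: 5.006% × 100.0 = 5.006 lb
A balance pass over the oxides, per the reported batch figures, under the basis named above (sum by sum, the targets are met up to rounding of the answer):
  SiO2: 52.01·0.7774 + 3.633·0.9950 = 44.05 lb (target 44.05 lb)
  CaO: 8.628·0.5604 = 4.835 lb (target 4.835 lb)
  PbO: 30.72·0.9990 = 30.69 lb (target 30.69 lb)
  Al2O3: 52.01·0.1674 + 3.633·0.003000 = 8.717 lb (target 8.718 lb)
  SrO: 9.617·0.6966 = 6.699 lb (target 6.699 lb)
  Li2O: 6.637·0.4008 + 52.01·0.04510 = 5.006 lb (target 5.006 lb)
Glass-mass bookkeeping: batch total minus LOI = 99.99 lb (the Σ of target masses is 100.0 lb; basis as stated: 100.0 lb — deltas are rounding alone).
Batch grand total — Σ batch = 111.2 lb; loss to ignition Σ batch·LOI = 11.25 lb; yield = glass ÷ total batch = 89.89%.

Revised batch per 100.0 lb frit:
  Li2CO3: 6.637 lb
  lithium feldspar: 52.01 lb
  aragonite sand: 8.628 lb
  strontianite: 9.617 lb
  lead monoxide: 30.72 lb
  quartz sand: 3.633 lb
Total batch = 111.2 lb; LOI loss = 11.25 lb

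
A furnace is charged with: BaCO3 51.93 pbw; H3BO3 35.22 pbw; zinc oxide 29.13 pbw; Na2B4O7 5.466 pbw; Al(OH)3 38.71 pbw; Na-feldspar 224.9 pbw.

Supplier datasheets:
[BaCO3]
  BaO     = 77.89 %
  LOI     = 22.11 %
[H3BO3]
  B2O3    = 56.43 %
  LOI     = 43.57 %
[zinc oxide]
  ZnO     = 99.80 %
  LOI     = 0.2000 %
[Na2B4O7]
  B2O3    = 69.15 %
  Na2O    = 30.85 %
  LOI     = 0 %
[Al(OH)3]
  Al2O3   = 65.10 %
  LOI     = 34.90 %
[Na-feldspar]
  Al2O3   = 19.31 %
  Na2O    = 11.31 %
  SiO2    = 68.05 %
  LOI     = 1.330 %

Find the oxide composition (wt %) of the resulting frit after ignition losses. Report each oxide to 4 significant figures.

Full float precision is maintained in every operation; the intermediate values are printed rounded off to 4 significant figures between the steps — every reported figure is rounded exactly once. Derived quantities are rebuilt at exact precision (glass mass, LOI, the six compositions, yield, totals) from the weighed amounts on 342.0 pbw of glass, as written in the problem or the answer.
Oxide-by-oxide delivered mass:
  B2O3: 35.22·0.5643 + 5.466·0.6915 = 23.65 pbw
  Al2O3: 38.71·0.6510 + 224.9·0.1931 = 68.63 pbw
  ZnO: 29.13·0.9980 = 29.07 pbw
  BaO: 51.93·0.7789 = 40.45 pbw
  Na2O: 5.466·0.3085 + 224.9·0.1131 = 27.12 pbw
  SiO2: 224.9·0.6805 = 153.0 pbw
LOI: 51.93·0.2211 + 35.22·0.4357 + 29.13·0.002000 + 38.71·0.3490 + 224.9·0.01330 = 43.39 pbw
Glass mass = batch − LOI = 385.4 − 43.39 = 342.0 pbw (the oxide masses sum to this)
wt % = oxide mass / glass mass × 100

Glass mass = 342.0 pbw (batch 385.4 − LOI 43.39).
Composition: B2O3 6.917%, Al2O3 20.07%, ZnO 8.501%, BaO 11.83%, Na2O 7.931%, SiO2 44.75%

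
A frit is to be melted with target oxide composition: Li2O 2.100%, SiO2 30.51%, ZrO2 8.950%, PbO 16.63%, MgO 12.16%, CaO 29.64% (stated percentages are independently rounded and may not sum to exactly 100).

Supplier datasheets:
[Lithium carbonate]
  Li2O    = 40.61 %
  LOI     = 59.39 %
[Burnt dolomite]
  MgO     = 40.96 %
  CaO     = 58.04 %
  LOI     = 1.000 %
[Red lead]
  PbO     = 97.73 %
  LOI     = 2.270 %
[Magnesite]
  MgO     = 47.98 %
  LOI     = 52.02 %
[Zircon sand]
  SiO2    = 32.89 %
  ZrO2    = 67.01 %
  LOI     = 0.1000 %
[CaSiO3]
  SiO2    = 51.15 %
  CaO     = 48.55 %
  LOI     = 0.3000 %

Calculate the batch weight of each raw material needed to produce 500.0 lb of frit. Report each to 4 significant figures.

Each numeric step runs at exact precision throughout. In-progress results appear, with 4-significant-digit rounding, at each printed step. A single rounding yields each reported figure; the derived quantities, including six oxide percentages, glass mass, LOI, totals, the yield, are carried from the weighed amounts per 500.0 lb of glass at full float precision, as quoted within question or answer.
Target oxide masses per 500.0 lb frit:
  Li2O: 2.100% × 500.0 = 10.50 lb
  SiO2: 30.51% × 500.0 = 152.6 lb
  ZrO2: 8.950% × 500.0 = 44.75 lb
  PbO: 16.63% × 500.0 = 83.15 lb
  MgO: 12.16% × 500.0 = 60.80 lb
  CaO: 29.64% × 500.0 = 148.2 lb
Verifying the oxide balance per the reported batch figures, for the quoted basis mass (every target is met by its sum modulo rounding of the values):
  Li2O: 25.86·0.4061 = 10.50 lb (target 10.50 lb)
  SiO2: 66.78·0.3289 + 255.3·0.5115 = 152.5 lb (target 152.6 lb)
  ZrO2: 66.78·0.6701 = 44.75 lb (target 44.75 lb)
  PbO: 85.08·0.9773 = 83.15 lb (target 83.15 lb)
  MgO: 41.79·0.4096 + 91.05·0.4798 = 60.80 lb (target 60.80 lb)
  CaO: 41.79·0.5804 + 255.3·0.4855 = 148.2 lb (target 148.2 lb)
Consistency of the glass mass: batch Σ − ignition loss = 500.0 lb (the Σ of target masses is 500.0 lb; stated basis 500.0 lb — deltas are rounding alone).
Batch total: Σ batch = 565.9 lb; LOI removed, Σ of batch·LOI: 65.90 lb; yield = glass ÷ total batch = 88.35%.

Batch per 500.0 lb frit:
  Lithium carbonate: 25.86 lb
  Burnt dolomite: 41.79 lb
  Red lead: 85.08 lb
  Magnesite: 91.05 lb
  Zircon sand: 66.78 lb
  CaSiO3: 255.3 lb
Total batch = 565.9 lb; LOI loss = 65.90 lb; yield = 88.35%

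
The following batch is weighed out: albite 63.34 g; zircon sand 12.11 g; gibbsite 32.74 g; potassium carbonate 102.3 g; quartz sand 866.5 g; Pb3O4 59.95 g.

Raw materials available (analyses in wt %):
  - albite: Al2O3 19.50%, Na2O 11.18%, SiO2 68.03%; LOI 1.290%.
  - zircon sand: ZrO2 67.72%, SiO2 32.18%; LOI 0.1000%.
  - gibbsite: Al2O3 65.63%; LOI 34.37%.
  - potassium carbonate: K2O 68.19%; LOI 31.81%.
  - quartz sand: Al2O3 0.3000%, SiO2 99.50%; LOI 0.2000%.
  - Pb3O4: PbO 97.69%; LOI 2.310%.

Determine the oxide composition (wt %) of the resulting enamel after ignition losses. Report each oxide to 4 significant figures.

Intermediates appear with 4-significant-digit rounding between the steps — the working math runs at full precision at all times; every reported result is rounded exactly once; all derived quantities (LOI, the six compositions, the yield, totals, glass mass) are rebuilt in full precision using the weight values on 1089 g of glass, as given in the question or the answer.
What the batch supplies per oxide:
  ZrO2: 12.11·0.6772 = 8.201 g
  Al2O3: 63.34·0.1950 + 32.74·0.6563 + 866.5·0.003000 = 36.44 g
  K2O: 102.3·0.6819 = 69.76 g
  PbO: 59.95·0.9769 = 58.57 g
  Na2O: 63.34·0.1118 = 7.081 g
  SiO2: 63.34·0.6803 + 12.11·0.3218 + 866.5·0.9950 = 909.2 g
LOI: 63.34·0.01290 + 12.11·0.001000 + 32.74·0.3437 + 102.3·0.3181 + 866.5·0.002000 + 59.95·0.02310 = 47.74 g
Net of LOI, the glass mass = 1137 − 47.74 = 1089 g (equal to the oxide-mass sum)
each oxide over glass, ×100, is wt %

Glass mass = 1089 g (batch 1137 − LOI 47.74).
Composition: ZrO2 0.7529%, Al2O3 3.345%, K2O 6.405%, PbO 5.377%, Na2O 0.6501%, SiO2 83.47%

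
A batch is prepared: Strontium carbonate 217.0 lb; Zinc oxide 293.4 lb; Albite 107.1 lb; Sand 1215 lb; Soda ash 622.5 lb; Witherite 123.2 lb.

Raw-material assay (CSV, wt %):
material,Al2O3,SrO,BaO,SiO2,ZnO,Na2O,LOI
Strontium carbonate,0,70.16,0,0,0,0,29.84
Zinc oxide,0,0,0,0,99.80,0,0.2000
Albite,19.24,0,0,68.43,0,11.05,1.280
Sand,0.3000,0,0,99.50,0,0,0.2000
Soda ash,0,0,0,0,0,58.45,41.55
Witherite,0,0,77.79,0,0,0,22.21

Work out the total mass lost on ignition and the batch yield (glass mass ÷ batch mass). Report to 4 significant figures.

Intermediates are shown (rounded to 4 significant digits) in the working. All arithmetic maintains exact precision at each step; each reported result receives exactly one rounding; derived quantities (glass mass, yield, six oxide percentages, LOI, the totals) are rebuilt starting from the weights at 2223 lb of glass in full float precision as set out in either problem or answer.
Ignition loss by material:
  Strontium carbonate: 217.0 × 0.2984 = 64.75 lb
  Zinc oxide: 293.4 × 0.002000 = 0.5868 lb
  Albite: 107.1 × 0.01280 = 1.371 lb
  Sand: 1215 × 0.002000 = 2.430 lb
  Soda ash: 622.5 × 0.4155 = 258.6 lb
  Witherite: 123.2 × 0.2221 = 27.36 lb
Total LOI = 355.2 lb
Glass = batch − LOI = 2578 − 355.2 = 2223 lb

LOI loss = 355.2 lb; glass = 2223 lb; yield = 86.22%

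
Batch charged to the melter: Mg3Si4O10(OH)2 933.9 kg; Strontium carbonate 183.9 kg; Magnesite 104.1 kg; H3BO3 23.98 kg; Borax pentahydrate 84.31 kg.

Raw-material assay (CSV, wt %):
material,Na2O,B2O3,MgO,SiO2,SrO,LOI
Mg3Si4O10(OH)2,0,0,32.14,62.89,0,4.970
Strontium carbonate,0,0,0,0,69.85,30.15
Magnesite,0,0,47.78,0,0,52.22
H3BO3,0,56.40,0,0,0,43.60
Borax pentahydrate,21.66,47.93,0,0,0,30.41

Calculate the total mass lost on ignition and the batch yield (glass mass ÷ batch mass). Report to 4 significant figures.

LOI loss = 192.3 kg; glass = 1138 kg; yield = 85.54%

The intermediate values appear with 4-significant-figure rounding alongside each step. All internal work maintains exact precision at each step; every reported result is rounded only once — derived quantities (yield, the totals, ignition loss, the five compositions, glass mass) are recomputed using the weight values for 1138 kg of glass in full precision as given in question or answer.
Per-material ignition loss:
  Mg3Si4O10(OH)2: 933.9 × 0.04970 = 46.41 kg
  Strontium carbonate: 183.9 × 0.3015 = 55.45 kg
  Magnesite: 104.1 × 0.5222 = 54.36 kg
  H3BO3: 23.98 × 0.4360 = 10.46 kg
  Borax pentahydrate: 84.31 × 0.3041 = 25.64 kg
Total LOI = 192.3 kg
Glass = batch − LOI = 1330 − 192.3 = 1138 kg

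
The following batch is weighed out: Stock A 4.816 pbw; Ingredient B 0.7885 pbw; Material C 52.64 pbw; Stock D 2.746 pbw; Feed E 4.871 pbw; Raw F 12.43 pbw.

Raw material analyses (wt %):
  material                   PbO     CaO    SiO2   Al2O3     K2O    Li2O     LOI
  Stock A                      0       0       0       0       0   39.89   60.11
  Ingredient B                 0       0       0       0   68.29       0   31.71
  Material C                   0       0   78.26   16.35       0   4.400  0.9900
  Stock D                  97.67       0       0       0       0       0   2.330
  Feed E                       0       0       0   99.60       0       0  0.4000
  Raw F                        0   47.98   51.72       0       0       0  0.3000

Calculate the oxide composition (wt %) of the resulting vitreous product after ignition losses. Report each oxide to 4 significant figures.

Glass mass = 74.50 pbw (batch 78.29 − LOI 3.787).
Composition: PbO 3.600%, CaO 8.005%, SiO2 63.92%, Al2O3 18.06%, K2O 0.7227%, Li2O 5.687%

All arithmetic holds full precision at each step. Intermediates are displayed, rounded to four significant digits, in the working. Every reported value is rounded just once. Derived quantities (the totals, six oxide percentages, LOI, net glass mass, the yield) are re-derived from the weighed amounts on 74.50 pbw of glass at full precision as written in problem or answer.
Oxide-by-oxide delivered mass:
  PbO: 2.746·0.9767 = 2.682 pbw
  CaO: 12.43·0.4798 = 5.964 pbw
  SiO2: 52.64·0.7826 + 12.43·0.5172 = 47.62 pbw
  Al2O3: 52.64·0.1635 + 4.871·0.9960 = 13.46 pbw
  K2O: 0.7885·0.6829 = 0.5385 pbw
  Li2O: 4.816·0.3989 + 52.64·0.04400 = 4.237 pbw
LOI: 4.816·0.6011 + 0.7885·0.3171 + 52.64·0.009900 + 2.746·0.02330 + 4.871·0.004000 + 12.43·0.003000 = 3.787 pbw
Resulting glass, batch − LOI: 78.29 − 3.787 = 74.50 pbw (equal to the oxide-mass sum)
oxide / glass × 100 gives the wt %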